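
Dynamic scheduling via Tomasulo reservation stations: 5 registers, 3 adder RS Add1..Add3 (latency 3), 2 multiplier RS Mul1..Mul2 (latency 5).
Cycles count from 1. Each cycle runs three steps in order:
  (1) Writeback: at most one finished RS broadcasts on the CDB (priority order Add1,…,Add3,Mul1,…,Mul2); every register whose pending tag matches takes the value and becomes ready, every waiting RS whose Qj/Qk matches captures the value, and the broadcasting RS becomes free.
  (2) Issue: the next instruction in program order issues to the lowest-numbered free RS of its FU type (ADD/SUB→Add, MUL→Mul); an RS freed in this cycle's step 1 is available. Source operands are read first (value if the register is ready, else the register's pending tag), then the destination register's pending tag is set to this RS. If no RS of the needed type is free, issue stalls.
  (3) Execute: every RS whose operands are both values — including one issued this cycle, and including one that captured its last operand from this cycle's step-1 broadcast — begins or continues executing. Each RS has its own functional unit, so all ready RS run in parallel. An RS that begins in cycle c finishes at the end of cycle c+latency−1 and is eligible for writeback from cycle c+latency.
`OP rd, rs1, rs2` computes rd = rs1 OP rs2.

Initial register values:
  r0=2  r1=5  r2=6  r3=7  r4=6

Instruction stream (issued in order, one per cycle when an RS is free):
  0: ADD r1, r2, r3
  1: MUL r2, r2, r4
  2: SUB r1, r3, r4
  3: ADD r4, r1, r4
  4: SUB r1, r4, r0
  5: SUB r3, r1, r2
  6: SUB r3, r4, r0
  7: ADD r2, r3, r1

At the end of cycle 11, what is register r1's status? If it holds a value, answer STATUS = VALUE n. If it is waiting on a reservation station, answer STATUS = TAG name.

  c1: issue ADD r1<-Add1  regs: r0:2,r1:Add1,r2:6,r3:7,r4:6
  c2: issue MUL r2<-Mul1  regs: r0:2,r1:Add1,r2:Mul1,r3:7,r4:6
  c3: issue SUB r1<-Add2  regs: r0:2,r1:Add2,r2:Mul1,r3:7,r4:6
  c4: CDB Add1=13; issue ADD r4<-Add1  regs: r0:2,r1:Add2,r2:Mul1,r3:7,r4:Add1
  c5: issue SUB r1<-Add3  regs: r0:2,r1:Add3,r2:Mul1,r3:7,r4:Add1
  c6: CDB Add2=1; issue SUB r3<-Add2  regs: r0:2,r1:Add3,r2:Mul1,r3:Add2,r4:Add1
  c7: CDB Mul1=36; stall  regs: r0:2,r1:Add3,r2:36,r3:Add2,r4:Add1
  c8: stall  regs: r0:2,r1:Add3,r2:36,r3:Add2,r4:Add1
  c9: CDB Add1=7; issue SUB r3<-Add1  regs: r0:2,r1:Add3,r2:36,r3:Add1,r4:7
  c10: stall  regs: r0:2,r1:Add3,r2:36,r3:Add1,r4:7
  c11: stall  regs: r0:2,r1:Add3,r2:36,r3:Add1,r4:7

STATUS = TAG Add3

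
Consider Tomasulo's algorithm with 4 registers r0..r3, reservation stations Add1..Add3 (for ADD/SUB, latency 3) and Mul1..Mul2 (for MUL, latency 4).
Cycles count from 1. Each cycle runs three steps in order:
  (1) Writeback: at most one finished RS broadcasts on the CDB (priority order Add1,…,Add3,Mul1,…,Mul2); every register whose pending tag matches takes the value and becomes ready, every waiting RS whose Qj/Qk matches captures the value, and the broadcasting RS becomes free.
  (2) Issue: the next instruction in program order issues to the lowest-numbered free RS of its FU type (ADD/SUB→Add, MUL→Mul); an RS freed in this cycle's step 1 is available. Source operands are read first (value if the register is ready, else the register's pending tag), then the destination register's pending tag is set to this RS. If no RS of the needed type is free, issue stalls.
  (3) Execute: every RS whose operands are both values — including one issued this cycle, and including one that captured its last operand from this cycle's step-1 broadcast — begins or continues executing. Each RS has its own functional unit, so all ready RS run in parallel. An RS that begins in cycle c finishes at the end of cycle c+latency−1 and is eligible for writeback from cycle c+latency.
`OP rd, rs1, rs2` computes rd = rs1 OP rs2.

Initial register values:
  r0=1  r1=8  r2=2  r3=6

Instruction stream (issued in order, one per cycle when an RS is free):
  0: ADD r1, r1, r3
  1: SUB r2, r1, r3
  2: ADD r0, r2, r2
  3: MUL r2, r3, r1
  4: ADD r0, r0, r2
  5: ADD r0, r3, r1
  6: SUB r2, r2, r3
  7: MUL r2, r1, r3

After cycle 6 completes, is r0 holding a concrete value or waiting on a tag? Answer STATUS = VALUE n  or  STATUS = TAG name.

STATUS = TAG Add1

  c1: issue ADD r1<-Add1  regs: r0:1,r1:Add1,r2:2,r3:6
  c2: issue SUB r2<-Add2  regs: r0:1,r1:Add1,r2:Add2,r3:6
  c3: issue ADD r0<-Add3  regs: r0:Add3,r1:Add1,r2:Add2,r3:6
  c4: CDB Add1=14; issue MUL r2<-Mul1  regs: r0:Add3,r1:14,r2:Mul1,r3:6
  c5: issue ADD r0<-Add1  regs: r0:Add1,r1:14,r2:Mul1,r3:6
  c6: stall  regs: r0:Add1,r1:14,r2:Mul1,r3:6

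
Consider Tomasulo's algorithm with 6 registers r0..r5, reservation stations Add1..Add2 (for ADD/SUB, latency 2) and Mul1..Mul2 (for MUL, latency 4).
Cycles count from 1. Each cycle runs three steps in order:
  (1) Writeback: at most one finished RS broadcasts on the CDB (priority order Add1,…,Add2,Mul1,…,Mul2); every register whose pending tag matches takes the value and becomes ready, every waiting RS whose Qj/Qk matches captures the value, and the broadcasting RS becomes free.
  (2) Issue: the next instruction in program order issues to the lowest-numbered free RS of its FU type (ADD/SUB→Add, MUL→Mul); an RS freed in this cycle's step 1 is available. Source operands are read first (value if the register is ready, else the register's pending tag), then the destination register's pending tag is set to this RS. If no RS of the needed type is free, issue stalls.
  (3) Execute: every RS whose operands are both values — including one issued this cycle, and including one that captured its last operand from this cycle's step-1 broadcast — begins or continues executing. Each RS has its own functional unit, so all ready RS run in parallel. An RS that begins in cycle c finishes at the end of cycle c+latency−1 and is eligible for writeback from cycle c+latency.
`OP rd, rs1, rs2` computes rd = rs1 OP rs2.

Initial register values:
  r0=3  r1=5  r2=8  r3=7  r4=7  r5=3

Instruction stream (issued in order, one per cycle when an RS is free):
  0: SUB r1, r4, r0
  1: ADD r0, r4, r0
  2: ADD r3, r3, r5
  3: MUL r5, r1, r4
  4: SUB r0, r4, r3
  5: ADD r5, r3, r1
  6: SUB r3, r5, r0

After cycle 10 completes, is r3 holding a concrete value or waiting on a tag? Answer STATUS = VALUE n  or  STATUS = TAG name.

STATUS = VALUE 17

c1: issue SUB r1<-Add1 | r0:3,r1:Add1,r2:8,r3:7,r4:7,r5:3
c2: issue ADD r0<-Add2 | r0:Add2,r1:Add1,r2:8,r3:7,r4:7,r5:3
c3: CDB Add1=4; issue ADD r3<-Add1 | r0:Add2,r1:4,r2:8,r3:Add1,r4:7,r5:3
c4: CDB Add2=10; issue MUL r5<-Mul1 | r0:10,r1:4,r2:8,r3:Add1,r4:7,r5:Mul1
c5: CDB Add1=10; issue SUB r0<-Add1 | r0:Add1,r1:4,r2:8,r3:10,r4:7,r5:Mul1
c6: issue ADD r5<-Add2 | r0:Add1,r1:4,r2:8,r3:10,r4:7,r5:Add2
c7: CDB Add1=-3; issue SUB r3<-Add1 | r0:-3,r1:4,r2:8,r3:Add1,r4:7,r5:Add2
c8: CDB Add2=14 | r0:-3,r1:4,r2:8,r3:Add1,r4:7,r5:14
c9: CDB Mul1=28 | r0:-3,r1:4,r2:8,r3:Add1,r4:7,r5:14
c10: CDB Add1=17 | r0:-3,r1:4,r2:8,r3:17,r4:7,r5:14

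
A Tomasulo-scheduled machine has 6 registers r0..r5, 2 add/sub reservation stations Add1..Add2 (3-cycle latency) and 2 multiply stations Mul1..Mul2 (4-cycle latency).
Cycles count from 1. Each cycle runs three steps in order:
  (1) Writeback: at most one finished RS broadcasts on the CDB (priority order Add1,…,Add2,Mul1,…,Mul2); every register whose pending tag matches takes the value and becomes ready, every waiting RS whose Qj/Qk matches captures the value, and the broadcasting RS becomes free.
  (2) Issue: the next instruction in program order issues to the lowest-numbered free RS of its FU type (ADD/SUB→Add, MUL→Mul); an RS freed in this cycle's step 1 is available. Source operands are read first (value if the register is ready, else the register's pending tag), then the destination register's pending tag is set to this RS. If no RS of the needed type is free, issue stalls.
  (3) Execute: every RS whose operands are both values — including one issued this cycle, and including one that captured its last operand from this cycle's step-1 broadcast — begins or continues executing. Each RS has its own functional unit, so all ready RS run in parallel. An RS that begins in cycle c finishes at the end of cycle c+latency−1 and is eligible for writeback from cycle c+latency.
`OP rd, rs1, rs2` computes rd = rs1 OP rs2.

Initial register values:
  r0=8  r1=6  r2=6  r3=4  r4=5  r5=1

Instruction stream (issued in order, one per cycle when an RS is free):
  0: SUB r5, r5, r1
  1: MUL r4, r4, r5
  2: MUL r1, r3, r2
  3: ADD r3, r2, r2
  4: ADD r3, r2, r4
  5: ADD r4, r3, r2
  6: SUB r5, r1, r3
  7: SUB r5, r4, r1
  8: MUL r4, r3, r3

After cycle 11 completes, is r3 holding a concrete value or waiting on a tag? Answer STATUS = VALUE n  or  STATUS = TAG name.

  c1: issue SUB r5<-Add1  regs: r0:8,r1:6,r2:6,r3:4,r4:5,r5:Add1
  c2: issue MUL r4<-Mul1  regs: r0:8,r1:6,r2:6,r3:4,r4:Mul1,r5:Add1
  c3: issue MUL r1<-Mul2  regs: r0:8,r1:Mul2,r2:6,r3:4,r4:Mul1,r5:Add1
  c4: CDB Add1=-5; issue ADD r3<-Add1  regs: r0:8,r1:Mul2,r2:6,r3:Add1,r4:Mul1,r5:-5
  c5: issue ADD r3<-Add2  regs: r0:8,r1:Mul2,r2:6,r3:Add2,r4:Mul1,r5:-5
  c6: stall  regs: r0:8,r1:Mul2,r2:6,r3:Add2,r4:Mul1,r5:-5
  c7: CDB Add1=12; issue ADD r4<-Add1  regs: r0:8,r1:Mul2,r2:6,r3:Add2,r4:Add1,r5:-5
  c8: CDB Mul1=-25; stall  regs: r0:8,r1:Mul2,r2:6,r3:Add2,r4:Add1,r5:-5
  c9: CDB Mul2=24; stall  regs: r0:8,r1:24,r2:6,r3:Add2,r4:Add1,r5:-5
  c10: stall  regs: r0:8,r1:24,r2:6,r3:Add2,r4:Add1,r5:-5
  c11: CDB Add2=-19; issue SUB r5<-Add2  regs: r0:8,r1:24,r2:6,r3:-19,r4:Add1,r5:Add2

STATUS = VALUE -19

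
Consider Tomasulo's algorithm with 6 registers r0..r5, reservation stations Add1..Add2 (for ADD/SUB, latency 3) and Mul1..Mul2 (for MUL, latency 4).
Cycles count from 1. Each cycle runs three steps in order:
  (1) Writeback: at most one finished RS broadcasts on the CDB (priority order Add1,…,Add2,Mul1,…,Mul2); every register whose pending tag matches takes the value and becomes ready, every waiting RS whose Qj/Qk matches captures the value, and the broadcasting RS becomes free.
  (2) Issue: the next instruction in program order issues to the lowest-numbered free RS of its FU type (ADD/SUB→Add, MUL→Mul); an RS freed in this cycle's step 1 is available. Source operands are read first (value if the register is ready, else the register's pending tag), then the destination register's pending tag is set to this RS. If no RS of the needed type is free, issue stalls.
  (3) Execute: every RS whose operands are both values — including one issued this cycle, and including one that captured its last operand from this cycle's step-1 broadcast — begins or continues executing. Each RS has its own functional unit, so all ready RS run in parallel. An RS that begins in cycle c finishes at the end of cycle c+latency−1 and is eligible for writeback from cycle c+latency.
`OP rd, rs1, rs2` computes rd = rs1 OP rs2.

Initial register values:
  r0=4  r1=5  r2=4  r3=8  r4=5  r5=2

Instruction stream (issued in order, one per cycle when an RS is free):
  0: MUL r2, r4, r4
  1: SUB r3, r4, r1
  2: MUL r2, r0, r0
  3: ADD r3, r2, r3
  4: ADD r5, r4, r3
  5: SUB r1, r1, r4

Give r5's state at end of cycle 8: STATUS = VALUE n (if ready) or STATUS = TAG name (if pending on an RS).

cycle 1: issue MUL r2<-Mul1 // r0:4,r1:5,r2:Mul1,r3:8,r4:5,r5:2
cycle 2: issue SUB r3<-Add1 // r0:4,r1:5,r2:Mul1,r3:Add1,r4:5,r5:2
cycle 3: issue MUL r2<-Mul2 // r0:4,r1:5,r2:Mul2,r3:Add1,r4:5,r5:2
cycle 4: issue ADD r3<-Add2 // r0:4,r1:5,r2:Mul2,r3:Add2,r4:5,r5:2
cycle 5: CDB Add1=0; issue ADD r5<-Add1 // r0:4,r1:5,r2:Mul2,r3:Add2,r4:5,r5:Add1
cycle 6: CDB Mul1=25; stall // r0:4,r1:5,r2:Mul2,r3:Add2,r4:5,r5:Add1
cycle 7: CDB Mul2=16; stall // r0:4,r1:5,r2:16,r3:Add2,r4:5,r5:Add1
cycle 8: stall // r0:4,r1:5,r2:16,r3:Add2,r4:5,r5:Add1

STATUS = TAG Add1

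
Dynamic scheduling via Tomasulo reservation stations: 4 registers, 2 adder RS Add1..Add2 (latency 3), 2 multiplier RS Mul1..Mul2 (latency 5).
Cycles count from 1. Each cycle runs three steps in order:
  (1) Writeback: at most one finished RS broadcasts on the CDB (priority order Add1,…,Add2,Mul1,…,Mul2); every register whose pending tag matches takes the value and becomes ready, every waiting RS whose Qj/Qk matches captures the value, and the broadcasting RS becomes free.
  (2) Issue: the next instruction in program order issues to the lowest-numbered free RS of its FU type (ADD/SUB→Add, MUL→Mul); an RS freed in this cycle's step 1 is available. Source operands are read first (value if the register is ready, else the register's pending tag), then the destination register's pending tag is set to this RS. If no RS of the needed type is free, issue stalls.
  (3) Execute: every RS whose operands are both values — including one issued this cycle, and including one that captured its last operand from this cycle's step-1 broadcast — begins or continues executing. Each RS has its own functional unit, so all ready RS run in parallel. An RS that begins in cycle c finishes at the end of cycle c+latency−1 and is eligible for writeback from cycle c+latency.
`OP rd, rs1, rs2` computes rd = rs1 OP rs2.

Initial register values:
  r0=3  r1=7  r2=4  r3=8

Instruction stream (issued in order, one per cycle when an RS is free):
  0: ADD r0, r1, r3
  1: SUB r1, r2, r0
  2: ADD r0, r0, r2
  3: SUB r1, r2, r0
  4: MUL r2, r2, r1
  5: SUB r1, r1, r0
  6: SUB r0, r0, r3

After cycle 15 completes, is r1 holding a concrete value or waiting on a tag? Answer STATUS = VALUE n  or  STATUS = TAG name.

cycle 1: issue ADD r0<-Add1 // r0:Add1,r1:7,r2:4,r3:8
cycle 2: issue SUB r1<-Add2 // r0:Add1,r1:Add2,r2:4,r3:8
cycle 3: stall // r0:Add1,r1:Add2,r2:4,r3:8
cycle 4: CDB Add1=15; issue ADD r0<-Add1 // r0:Add1,r1:Add2,r2:4,r3:8
cycle 5: stall // r0:Add1,r1:Add2,r2:4,r3:8
cycle 6: stall // r0:Add1,r1:Add2,r2:4,r3:8
cycle 7: CDB Add1=19; issue SUB r1<-Add1 // r0:19,r1:Add1,r2:4,r3:8
cycle 8: CDB Add2=-11; issue MUL r2<-Mul1 // r0:19,r1:Add1,r2:Mul1,r3:8
cycle 9: issue SUB r1<-Add2 // r0:19,r1:Add2,r2:Mul1,r3:8
cycle 10: CDB Add1=-15; issue SUB r0<-Add1 // r0:Add1,r1:Add2,r2:Mul1,r3:8
cycle 11: - // r0:Add1,r1:Add2,r2:Mul1,r3:8
cycle 12: - // r0:Add1,r1:Add2,r2:Mul1,r3:8
cycle 13: CDB Add1=11 // r0:11,r1:Add2,r2:Mul1,r3:8
cycle 14: CDB Add2=-34 // r0:11,r1:-34,r2:Mul1,r3:8
cycle 15: CDB Mul1=-60 // r0:11,r1:-34,r2:-60,r3:8

STATUS = VALUE -34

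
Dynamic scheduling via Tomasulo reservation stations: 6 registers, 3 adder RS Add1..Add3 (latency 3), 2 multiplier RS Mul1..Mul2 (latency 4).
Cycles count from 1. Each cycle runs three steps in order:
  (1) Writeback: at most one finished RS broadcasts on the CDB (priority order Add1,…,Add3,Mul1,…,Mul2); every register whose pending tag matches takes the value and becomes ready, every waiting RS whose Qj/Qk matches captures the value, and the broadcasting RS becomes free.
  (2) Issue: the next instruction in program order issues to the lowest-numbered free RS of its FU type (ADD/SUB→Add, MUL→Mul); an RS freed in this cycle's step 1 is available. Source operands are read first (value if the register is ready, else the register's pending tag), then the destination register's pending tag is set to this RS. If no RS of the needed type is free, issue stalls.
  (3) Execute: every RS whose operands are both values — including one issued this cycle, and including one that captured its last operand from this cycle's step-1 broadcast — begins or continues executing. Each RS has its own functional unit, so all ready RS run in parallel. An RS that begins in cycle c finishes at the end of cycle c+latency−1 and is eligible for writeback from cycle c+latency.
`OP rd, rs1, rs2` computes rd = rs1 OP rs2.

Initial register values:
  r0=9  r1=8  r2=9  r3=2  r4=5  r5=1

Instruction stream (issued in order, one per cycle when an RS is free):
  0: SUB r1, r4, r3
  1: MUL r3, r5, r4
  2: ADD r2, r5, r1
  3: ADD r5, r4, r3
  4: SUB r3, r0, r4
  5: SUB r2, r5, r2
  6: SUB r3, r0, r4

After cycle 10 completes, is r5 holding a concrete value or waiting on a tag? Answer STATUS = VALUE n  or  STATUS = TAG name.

  c1: issue SUB r1<-Add1  regs: r0:9,r1:Add1,r2:9,r3:2,r4:5,r5:1
  c2: issue MUL r3<-Mul1  regs: r0:9,r1:Add1,r2:9,r3:Mul1,r4:5,r5:1
  c3: issue ADD r2<-Add2  regs: r0:9,r1:Add1,r2:Add2,r3:Mul1,r4:5,r5:1
  c4: CDB Add1=3; issue ADD r5<-Add1  regs: r0:9,r1:3,r2:Add2,r3:Mul1,r4:5,r5:Add1
  c5: issue SUB r3<-Add3  regs: r0:9,r1:3,r2:Add2,r3:Add3,r4:5,r5:Add1
  c6: CDB Mul1=5; stall  regs: r0:9,r1:3,r2:Add2,r3:Add3,r4:5,r5:Add1
  c7: CDB Add2=4; issue SUB r2<-Add2  regs: r0:9,r1:3,r2:Add2,r3:Add3,r4:5,r5:Add1
  c8: CDB Add3=4; issue SUB r3<-Add3  regs: r0:9,r1:3,r2:Add2,r3:Add3,r4:5,r5:Add1
  c9: CDB Add1=10  regs: r0:9,r1:3,r2:Add2,r3:Add3,r4:5,r5:10
  c10: -  regs: r0:9,r1:3,r2:Add2,r3:Add3,r4:5,r5:10

STATUS = VALUE 10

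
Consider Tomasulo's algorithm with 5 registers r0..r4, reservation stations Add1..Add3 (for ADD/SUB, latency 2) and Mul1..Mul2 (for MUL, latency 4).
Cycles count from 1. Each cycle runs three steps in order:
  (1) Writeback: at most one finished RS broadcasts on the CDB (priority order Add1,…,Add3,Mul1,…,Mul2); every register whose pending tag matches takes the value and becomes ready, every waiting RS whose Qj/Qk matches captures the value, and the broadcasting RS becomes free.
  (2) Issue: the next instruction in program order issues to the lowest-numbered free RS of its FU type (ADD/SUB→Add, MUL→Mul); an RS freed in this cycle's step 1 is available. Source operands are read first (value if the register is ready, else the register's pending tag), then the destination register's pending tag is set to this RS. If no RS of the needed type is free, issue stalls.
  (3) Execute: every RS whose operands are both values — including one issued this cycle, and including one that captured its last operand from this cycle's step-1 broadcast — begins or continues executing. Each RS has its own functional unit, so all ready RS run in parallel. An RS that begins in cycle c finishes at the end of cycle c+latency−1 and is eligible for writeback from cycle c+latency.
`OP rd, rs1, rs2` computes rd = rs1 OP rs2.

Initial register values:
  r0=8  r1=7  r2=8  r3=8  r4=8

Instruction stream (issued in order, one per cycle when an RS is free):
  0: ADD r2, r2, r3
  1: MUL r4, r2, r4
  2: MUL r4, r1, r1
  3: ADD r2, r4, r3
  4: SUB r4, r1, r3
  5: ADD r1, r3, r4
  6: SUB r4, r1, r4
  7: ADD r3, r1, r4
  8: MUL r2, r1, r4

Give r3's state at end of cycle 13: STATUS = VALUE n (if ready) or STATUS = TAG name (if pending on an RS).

cycle 1: issue ADD r2<-Add1 // r0:8,r1:7,r2:Add1,r3:8,r4:8
cycle 2: issue MUL r4<-Mul1 // r0:8,r1:7,r2:Add1,r3:8,r4:Mul1
cycle 3: CDB Add1=16; issue MUL r4<-Mul2 // r0:8,r1:7,r2:16,r3:8,r4:Mul2
cycle 4: issue ADD r2<-Add1 // r0:8,r1:7,r2:Add1,r3:8,r4:Mul2
cycle 5: issue SUB r4<-Add2 // r0:8,r1:7,r2:Add1,r3:8,r4:Add2
cycle 6: issue ADD r1<-Add3 // r0:8,r1:Add3,r2:Add1,r3:8,r4:Add2
cycle 7: CDB Add2=-1; issue SUB r4<-Add2 // r0:8,r1:Add3,r2:Add1,r3:8,r4:Add2
cycle 8: CDB Mul1=128; stall // r0:8,r1:Add3,r2:Add1,r3:8,r4:Add2
cycle 9: CDB Add3=7; issue ADD r3<-Add3 // r0:8,r1:7,r2:Add1,r3:Add3,r4:Add2
cycle 10: CDB Mul2=49; issue MUL r2<-Mul1 // r0:8,r1:7,r2:Mul1,r3:Add3,r4:Add2
cycle 11: CDB Add2=8 // r0:8,r1:7,r2:Mul1,r3:Add3,r4:8
cycle 12: CDB Add1=57 // r0:8,r1:7,r2:Mul1,r3:Add3,r4:8
cycle 13: CDB Add3=15 // r0:8,r1:7,r2:Mul1,r3:15,r4:8

STATUS = VALUE 15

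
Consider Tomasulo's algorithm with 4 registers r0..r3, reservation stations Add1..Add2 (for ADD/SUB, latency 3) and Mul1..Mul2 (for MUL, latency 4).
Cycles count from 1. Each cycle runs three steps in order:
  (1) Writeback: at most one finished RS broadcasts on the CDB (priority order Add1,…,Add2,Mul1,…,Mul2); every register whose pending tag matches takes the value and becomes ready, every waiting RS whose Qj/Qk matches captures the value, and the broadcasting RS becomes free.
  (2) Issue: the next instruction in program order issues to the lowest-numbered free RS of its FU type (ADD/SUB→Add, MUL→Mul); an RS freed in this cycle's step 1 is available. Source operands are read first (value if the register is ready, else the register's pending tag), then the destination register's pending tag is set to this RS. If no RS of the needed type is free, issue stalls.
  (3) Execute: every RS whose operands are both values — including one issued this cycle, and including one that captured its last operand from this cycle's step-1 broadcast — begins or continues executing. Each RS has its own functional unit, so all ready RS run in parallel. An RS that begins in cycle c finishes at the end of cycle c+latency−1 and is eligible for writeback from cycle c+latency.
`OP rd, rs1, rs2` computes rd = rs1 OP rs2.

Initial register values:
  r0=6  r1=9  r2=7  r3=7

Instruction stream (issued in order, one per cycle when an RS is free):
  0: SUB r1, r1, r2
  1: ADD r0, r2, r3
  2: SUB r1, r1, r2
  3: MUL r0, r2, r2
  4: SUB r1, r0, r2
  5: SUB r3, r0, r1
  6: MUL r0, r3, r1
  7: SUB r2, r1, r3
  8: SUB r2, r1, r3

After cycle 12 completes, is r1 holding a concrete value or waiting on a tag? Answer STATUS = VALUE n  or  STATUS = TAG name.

c1: issue SUB r1<-Add1 | r0:6,r1:Add1,r2:7,r3:7
c2: issue ADD r0<-Add2 | r0:Add2,r1:Add1,r2:7,r3:7
c3: stall | r0:Add2,r1:Add1,r2:7,r3:7
c4: CDB Add1=2; issue SUB r1<-Add1 | r0:Add2,r1:Add1,r2:7,r3:7
c5: CDB Add2=14; issue MUL r0<-Mul1 | r0:Mul1,r1:Add1,r2:7,r3:7
c6: issue SUB r1<-Add2 | r0:Mul1,r1:Add2,r2:7,r3:7
c7: CDB Add1=-5; issue SUB r3<-Add1 | r0:Mul1,r1:Add2,r2:7,r3:Add1
c8: issue MUL r0<-Mul2 | r0:Mul2,r1:Add2,r2:7,r3:Add1
c9: CDB Mul1=49; stall | r0:Mul2,r1:Add2,r2:7,r3:Add1
c10: stall | r0:Mul2,r1:Add2,r2:7,r3:Add1
c11: stall | r0:Mul2,r1:Add2,r2:7,r3:Add1
c12: CDB Add2=42; issue SUB r2<-Add2 | r0:Mul2,r1:42,r2:Add2,r3:Add1

STATUS = VALUE 42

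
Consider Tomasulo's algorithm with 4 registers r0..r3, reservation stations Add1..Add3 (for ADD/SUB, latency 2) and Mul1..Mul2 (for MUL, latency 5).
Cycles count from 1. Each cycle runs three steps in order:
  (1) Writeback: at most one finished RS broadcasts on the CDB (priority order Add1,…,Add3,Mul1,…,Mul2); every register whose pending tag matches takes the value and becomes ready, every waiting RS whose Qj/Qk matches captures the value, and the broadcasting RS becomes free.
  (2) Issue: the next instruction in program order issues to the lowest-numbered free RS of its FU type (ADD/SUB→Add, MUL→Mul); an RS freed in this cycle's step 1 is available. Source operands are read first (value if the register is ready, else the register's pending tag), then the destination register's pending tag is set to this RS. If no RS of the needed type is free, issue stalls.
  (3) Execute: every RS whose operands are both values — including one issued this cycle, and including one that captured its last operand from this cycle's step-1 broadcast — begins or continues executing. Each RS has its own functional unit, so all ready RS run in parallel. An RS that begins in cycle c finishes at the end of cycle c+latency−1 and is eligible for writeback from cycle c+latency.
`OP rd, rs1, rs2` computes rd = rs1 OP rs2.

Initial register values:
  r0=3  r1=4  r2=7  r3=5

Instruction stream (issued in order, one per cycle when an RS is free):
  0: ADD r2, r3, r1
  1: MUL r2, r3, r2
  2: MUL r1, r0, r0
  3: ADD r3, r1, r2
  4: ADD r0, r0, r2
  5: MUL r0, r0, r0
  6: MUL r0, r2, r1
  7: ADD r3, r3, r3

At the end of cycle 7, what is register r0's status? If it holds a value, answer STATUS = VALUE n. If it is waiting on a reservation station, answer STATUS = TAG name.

c1: issue ADD r2<-Add1 | r0:3,r1:4,r2:Add1,r3:5
c2: issue MUL r2<-Mul1 | r0:3,r1:4,r2:Mul1,r3:5
c3: CDB Add1=9; issue MUL r1<-Mul2 | r0:3,r1:Mul2,r2:Mul1,r3:5
c4: issue ADD r3<-Add1 | r0:3,r1:Mul2,r2:Mul1,r3:Add1
c5: issue ADD r0<-Add2 | r0:Add2,r1:Mul2,r2:Mul1,r3:Add1
c6: stall | r0:Add2,r1:Mul2,r2:Mul1,r3:Add1
c7: stall | r0:Add2,r1:Mul2,r2:Mul1,r3:Add1

STATUS = TAG Add2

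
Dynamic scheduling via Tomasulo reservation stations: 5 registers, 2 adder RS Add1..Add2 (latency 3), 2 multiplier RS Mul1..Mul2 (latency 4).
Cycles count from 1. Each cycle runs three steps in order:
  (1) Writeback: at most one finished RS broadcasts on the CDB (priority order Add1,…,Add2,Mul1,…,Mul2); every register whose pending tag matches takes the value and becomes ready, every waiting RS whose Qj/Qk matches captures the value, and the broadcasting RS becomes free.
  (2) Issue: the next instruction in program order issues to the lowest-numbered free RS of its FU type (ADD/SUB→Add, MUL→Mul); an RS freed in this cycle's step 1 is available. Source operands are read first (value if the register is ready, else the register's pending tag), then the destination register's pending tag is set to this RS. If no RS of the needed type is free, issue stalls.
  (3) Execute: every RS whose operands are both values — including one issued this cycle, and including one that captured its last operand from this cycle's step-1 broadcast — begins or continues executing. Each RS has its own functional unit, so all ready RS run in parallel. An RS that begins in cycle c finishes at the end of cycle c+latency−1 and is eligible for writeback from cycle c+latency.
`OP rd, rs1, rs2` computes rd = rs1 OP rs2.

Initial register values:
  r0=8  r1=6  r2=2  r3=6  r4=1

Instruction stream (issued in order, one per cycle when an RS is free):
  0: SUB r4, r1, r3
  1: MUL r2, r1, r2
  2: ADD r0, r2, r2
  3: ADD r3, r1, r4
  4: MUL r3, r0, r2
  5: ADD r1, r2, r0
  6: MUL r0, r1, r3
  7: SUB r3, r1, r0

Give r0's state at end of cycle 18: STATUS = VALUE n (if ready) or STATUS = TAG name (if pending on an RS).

c1: issue SUB r4<-Add1 | r0:8,r1:6,r2:2,r3:6,r4:Add1
c2: issue MUL r2<-Mul1 | r0:8,r1:6,r2:Mul1,r3:6,r4:Add1
c3: issue ADD r0<-Add2 | r0:Add2,r1:6,r2:Mul1,r3:6,r4:Add1
c4: CDB Add1=0; issue ADD r3<-Add1 | r0:Add2,r1:6,r2:Mul1,r3:Add1,r4:0
c5: issue MUL r3<-Mul2 | r0:Add2,r1:6,r2:Mul1,r3:Mul2,r4:0
c6: CDB Mul1=12; stall | r0:Add2,r1:6,r2:12,r3:Mul2,r4:0
c7: CDB Add1=6; issue ADD r1<-Add1 | r0:Add2,r1:Add1,r2:12,r3:Mul2,r4:0
c8: issue MUL r0<-Mul1 | r0:Mul1,r1:Add1,r2:12,r3:Mul2,r4:0
c9: CDB Add2=24; issue SUB r3<-Add2 | r0:Mul1,r1:Add1,r2:12,r3:Add2,r4:0
c10: - | r0:Mul1,r1:Add1,r2:12,r3:Add2,r4:0
c11: - | r0:Mul1,r1:Add1,r2:12,r3:Add2,r4:0
c12: CDB Add1=36 | r0:Mul1,r1:36,r2:12,r3:Add2,r4:0
c13: CDB Mul2=288 | r0:Mul1,r1:36,r2:12,r3:Add2,r4:0
c14: - | r0:Mul1,r1:36,r2:12,r3:Add2,r4:0
c15: - | r0:Mul1,r1:36,r2:12,r3:Add2,r4:0
c16: - | r0:Mul1,r1:36,r2:12,r3:Add2,r4:0
c17: CDB Mul1=10368 | r0:10368,r1:36,r2:12,r3:Add2,r4:0
c18: - | r0:10368,r1:36,r2:12,r3:Add2,r4:0

STATUS = VALUE 10368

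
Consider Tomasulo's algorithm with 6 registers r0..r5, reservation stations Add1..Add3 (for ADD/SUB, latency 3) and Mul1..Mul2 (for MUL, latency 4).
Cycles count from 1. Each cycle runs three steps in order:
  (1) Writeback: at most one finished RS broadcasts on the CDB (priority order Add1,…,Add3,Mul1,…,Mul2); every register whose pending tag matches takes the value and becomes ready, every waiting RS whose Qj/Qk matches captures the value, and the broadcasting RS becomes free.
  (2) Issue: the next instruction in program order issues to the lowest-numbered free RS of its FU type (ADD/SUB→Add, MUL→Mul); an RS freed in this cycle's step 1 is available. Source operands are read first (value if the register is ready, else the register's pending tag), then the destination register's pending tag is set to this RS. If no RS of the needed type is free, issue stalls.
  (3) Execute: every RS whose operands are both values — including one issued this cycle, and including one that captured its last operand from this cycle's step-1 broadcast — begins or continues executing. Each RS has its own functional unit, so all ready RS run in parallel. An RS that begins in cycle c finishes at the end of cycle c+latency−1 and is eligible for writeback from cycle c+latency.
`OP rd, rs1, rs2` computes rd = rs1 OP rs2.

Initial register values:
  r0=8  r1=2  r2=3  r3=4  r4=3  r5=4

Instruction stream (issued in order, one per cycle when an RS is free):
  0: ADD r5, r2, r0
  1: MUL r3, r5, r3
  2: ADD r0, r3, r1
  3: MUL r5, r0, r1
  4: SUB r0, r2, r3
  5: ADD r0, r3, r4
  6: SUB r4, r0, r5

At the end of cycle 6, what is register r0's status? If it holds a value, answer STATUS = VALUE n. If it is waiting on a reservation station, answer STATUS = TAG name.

STATUS = TAG Add3

  c1: issue ADD r5<-Add1  regs: r0:8,r1:2,r2:3,r3:4,r4:3,r5:Add1
  c2: issue MUL r3<-Mul1  regs: r0:8,r1:2,r2:3,r3:Mul1,r4:3,r5:Add1
  c3: issue ADD r0<-Add2  regs: r0:Add2,r1:2,r2:3,r3:Mul1,r4:3,r5:Add1
  c4: CDB Add1=11; issue MUL r5<-Mul2  regs: r0:Add2,r1:2,r2:3,r3:Mul1,r4:3,r5:Mul2
  c5: issue SUB r0<-Add1  regs: r0:Add1,r1:2,r2:3,r3:Mul1,r4:3,r5:Mul2
  c6: issue ADD r0<-Add3  regs: r0:Add3,r1:2,r2:3,r3:Mul1,r4:3,r5:Mul2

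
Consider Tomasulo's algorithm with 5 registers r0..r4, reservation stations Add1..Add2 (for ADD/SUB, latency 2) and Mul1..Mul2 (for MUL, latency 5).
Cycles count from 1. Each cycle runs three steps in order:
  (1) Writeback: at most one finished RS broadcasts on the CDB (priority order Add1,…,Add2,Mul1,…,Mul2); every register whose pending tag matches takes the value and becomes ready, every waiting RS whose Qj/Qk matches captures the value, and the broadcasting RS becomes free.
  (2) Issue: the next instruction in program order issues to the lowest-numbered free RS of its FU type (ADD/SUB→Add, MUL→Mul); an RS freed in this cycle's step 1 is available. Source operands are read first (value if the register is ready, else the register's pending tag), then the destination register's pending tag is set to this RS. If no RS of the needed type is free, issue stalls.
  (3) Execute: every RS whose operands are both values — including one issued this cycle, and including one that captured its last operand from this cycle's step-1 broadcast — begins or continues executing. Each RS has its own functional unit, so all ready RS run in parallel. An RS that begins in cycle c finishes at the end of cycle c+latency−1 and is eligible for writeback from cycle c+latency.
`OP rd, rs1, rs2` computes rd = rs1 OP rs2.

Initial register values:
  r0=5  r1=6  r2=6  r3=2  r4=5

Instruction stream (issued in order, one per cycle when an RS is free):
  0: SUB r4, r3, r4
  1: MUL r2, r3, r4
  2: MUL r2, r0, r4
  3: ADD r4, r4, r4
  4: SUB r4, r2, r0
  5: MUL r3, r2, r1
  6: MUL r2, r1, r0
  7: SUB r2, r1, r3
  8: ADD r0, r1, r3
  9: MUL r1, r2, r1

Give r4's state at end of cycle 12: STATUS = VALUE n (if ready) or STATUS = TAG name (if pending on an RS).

  c1: issue SUB r4<-Add1  regs: r0:5,r1:6,r2:6,r3:2,r4:Add1
  c2: issue MUL r2<-Mul1  regs: r0:5,r1:6,r2:Mul1,r3:2,r4:Add1
  c3: CDB Add1=-3; issue MUL r2<-Mul2  regs: r0:5,r1:6,r2:Mul2,r3:2,r4:-3
  c4: issue ADD r4<-Add1  regs: r0:5,r1:6,r2:Mul2,r3:2,r4:Add1
  c5: issue SUB r4<-Add2  regs: r0:5,r1:6,r2:Mul2,r3:2,r4:Add2
  c6: CDB Add1=-6; stall  regs: r0:5,r1:6,r2:Mul2,r3:2,r4:Add2
  c7: stall  regs: r0:5,r1:6,r2:Mul2,r3:2,r4:Add2
  c8: CDB Mul1=-6; issue MUL r3<-Mul1  regs: r0:5,r1:6,r2:Mul2,r3:Mul1,r4:Add2
  c9: CDB Mul2=-15; issue MUL r2<-Mul2  regs: r0:5,r1:6,r2:Mul2,r3:Mul1,r4:Add2
  c10: issue SUB r2<-Add1  regs: r0:5,r1:6,r2:Add1,r3:Mul1,r4:Add2
  c11: CDB Add2=-20; issue ADD r0<-Add2  regs: r0:Add2,r1:6,r2:Add1,r3:Mul1,r4:-20
  c12: stall  regs: r0:Add2,r1:6,r2:Add1,r3:Mul1,r4:-20

STATUS = VALUE -20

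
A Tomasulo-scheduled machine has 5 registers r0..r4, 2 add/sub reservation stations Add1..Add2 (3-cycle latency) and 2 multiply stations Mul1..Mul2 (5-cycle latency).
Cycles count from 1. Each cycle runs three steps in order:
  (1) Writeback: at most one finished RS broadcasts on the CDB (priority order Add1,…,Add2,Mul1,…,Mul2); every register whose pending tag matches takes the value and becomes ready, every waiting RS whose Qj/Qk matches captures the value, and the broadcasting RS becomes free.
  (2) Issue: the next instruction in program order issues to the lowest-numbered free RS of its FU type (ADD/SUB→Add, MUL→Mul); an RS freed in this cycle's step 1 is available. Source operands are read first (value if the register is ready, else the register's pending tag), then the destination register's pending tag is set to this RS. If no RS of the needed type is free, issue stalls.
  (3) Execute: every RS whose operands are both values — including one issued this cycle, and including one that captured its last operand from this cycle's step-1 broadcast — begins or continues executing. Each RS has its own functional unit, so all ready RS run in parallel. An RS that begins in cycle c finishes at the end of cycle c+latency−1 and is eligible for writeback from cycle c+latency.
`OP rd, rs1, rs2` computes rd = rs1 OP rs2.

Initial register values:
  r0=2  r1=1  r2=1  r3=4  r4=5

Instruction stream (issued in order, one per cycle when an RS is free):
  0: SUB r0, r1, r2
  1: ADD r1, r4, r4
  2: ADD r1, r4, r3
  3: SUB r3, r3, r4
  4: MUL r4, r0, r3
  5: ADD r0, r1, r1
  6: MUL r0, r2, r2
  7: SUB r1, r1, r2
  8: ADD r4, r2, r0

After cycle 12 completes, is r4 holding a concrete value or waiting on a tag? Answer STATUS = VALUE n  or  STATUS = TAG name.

  c1: issue SUB r0<-Add1  regs: r0:Add1,r1:1,r2:1,r3:4,r4:5
  c2: issue ADD r1<-Add2  regs: r0:Add1,r1:Add2,r2:1,r3:4,r4:5
  c3: stall  regs: r0:Add1,r1:Add2,r2:1,r3:4,r4:5
  c4: CDB Add1=0; issue ADD r1<-Add1  regs: r0:0,r1:Add1,r2:1,r3:4,r4:5
  c5: CDB Add2=10; issue SUB r3<-Add2  regs: r0:0,r1:Add1,r2:1,r3:Add2,r4:5
  c6: issue MUL r4<-Mul1  regs: r0:0,r1:Add1,r2:1,r3:Add2,r4:Mul1
  c7: CDB Add1=9; issue ADD r0<-Add1  regs: r0:Add1,r1:9,r2:1,r3:Add2,r4:Mul1
  c8: CDB Add2=-1; issue MUL r0<-Mul2  regs: r0:Mul2,r1:9,r2:1,r3:-1,r4:Mul1
  c9: issue SUB r1<-Add2  regs: r0:Mul2,r1:Add2,r2:1,r3:-1,r4:Mul1
  c10: CDB Add1=18; issue ADD r4<-Add1  regs: r0:Mul2,r1:Add2,r2:1,r3:-1,r4:Add1
  c11: -  regs: r0:Mul2,r1:Add2,r2:1,r3:-1,r4:Add1
  c12: CDB Add2=8  regs: r0:Mul2,r1:8,r2:1,r3:-1,r4:Add1

STATUS = TAG Add1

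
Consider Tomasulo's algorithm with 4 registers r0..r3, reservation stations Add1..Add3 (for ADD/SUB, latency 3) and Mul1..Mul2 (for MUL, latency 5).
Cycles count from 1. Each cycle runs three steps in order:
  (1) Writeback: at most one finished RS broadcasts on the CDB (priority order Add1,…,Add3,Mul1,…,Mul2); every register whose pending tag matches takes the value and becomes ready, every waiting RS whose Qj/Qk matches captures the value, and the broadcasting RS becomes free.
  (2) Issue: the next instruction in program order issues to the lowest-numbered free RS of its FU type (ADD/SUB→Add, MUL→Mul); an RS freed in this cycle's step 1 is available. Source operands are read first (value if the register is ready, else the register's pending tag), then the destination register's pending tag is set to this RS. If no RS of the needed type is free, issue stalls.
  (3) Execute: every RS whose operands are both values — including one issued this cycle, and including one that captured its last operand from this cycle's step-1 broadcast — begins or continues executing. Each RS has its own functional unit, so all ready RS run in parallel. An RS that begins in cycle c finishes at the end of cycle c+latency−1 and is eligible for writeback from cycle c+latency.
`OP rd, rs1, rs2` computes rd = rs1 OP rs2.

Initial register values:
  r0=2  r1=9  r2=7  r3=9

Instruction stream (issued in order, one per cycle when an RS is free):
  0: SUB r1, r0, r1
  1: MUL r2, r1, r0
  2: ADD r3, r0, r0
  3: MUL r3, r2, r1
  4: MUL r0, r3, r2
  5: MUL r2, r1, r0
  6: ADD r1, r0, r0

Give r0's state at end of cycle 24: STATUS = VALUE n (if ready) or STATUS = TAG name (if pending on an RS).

STATUS = VALUE -1372

cycle 1: issue SUB r1<-Add1 // r0:2,r1:Add1,r2:7,r3:9
cycle 2: issue MUL r2<-Mul1 // r0:2,r1:Add1,r2:Mul1,r3:9
cycle 3: issue ADD r3<-Add2 // r0:2,r1:Add1,r2:Mul1,r3:Add2
cycle 4: CDB Add1=-7; issue MUL r3<-Mul2 // r0:2,r1:-7,r2:Mul1,r3:Mul2
cycle 5: stall // r0:2,r1:-7,r2:Mul1,r3:Mul2
cycle 6: CDB Add2=4; stall // r0:2,r1:-7,r2:Mul1,r3:Mul2
cycle 7: stall // r0:2,r1:-7,r2:Mul1,r3:Mul2
cycle 8: stall // r0:2,r1:-7,r2:Mul1,r3:Mul2
cycle 9: CDB Mul1=-14; issue MUL r0<-Mul1 // r0:Mul1,r1:-7,r2:-14,r3:Mul2
cycle 10: stall // r0:Mul1,r1:-7,r2:-14,r3:Mul2
cycle 11: stall // r0:Mul1,r1:-7,r2:-14,r3:Mul2
cycle 12: stall // r0:Mul1,r1:-7,r2:-14,r3:Mul2
cycle 13: stall // r0:Mul1,r1:-7,r2:-14,r3:Mul2
cycle 14: CDB Mul2=98; issue MUL r2<-Mul2 // r0:Mul1,r1:-7,r2:Mul2,r3:98
cycle 15: issue ADD r1<-Add1 // r0:Mul1,r1:Add1,r2:Mul2,r3:98
cycle 16: - // r0:Mul1,r1:Add1,r2:Mul2,r3:98
cycle 17: - // r0:Mul1,r1:Add1,r2:Mul2,r3:98
cycle 18: - // r0:Mul1,r1:Add1,r2:Mul2,r3:98
cycle 19: CDB Mul1=-1372 // r0:-1372,r1:Add1,r2:Mul2,r3:98
cycle 20: - // r0:-1372,r1:Add1,r2:Mul2,r3:98
cycle 21: - // r0:-1372,r1:Add1,r2:Mul2,r3:98
cycle 22: CDB Add1=-2744 // r0:-1372,r1:-2744,r2:Mul2,r3:98
cycle 23: - // r0:-1372,r1:-2744,r2:Mul2,r3:98
cycle 24: CDB Mul2=9604 // r0:-1372,r1:-2744,r2:9604,r3:98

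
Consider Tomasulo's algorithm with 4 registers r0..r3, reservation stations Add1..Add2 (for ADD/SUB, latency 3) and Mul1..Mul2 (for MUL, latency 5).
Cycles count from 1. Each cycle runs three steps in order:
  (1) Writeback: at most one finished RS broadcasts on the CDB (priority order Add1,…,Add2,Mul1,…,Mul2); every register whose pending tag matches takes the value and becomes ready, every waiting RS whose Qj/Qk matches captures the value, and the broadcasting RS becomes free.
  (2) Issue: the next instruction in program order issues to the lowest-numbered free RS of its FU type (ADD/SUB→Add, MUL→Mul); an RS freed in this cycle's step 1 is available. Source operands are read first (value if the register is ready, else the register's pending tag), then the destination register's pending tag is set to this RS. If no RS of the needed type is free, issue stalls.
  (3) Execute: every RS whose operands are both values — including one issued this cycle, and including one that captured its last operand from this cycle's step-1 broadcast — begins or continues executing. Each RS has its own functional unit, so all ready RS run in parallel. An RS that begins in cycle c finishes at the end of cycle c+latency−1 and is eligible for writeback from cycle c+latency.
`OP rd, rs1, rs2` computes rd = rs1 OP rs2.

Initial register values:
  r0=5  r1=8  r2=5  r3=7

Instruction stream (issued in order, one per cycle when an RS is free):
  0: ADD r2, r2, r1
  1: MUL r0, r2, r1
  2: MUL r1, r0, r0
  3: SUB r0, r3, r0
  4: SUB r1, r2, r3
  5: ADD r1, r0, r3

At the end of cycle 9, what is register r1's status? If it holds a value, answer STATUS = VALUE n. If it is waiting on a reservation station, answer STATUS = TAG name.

c1: issue ADD r2<-Add1 | r0:5,r1:8,r2:Add1,r3:7
c2: issue MUL r0<-Mul1 | r0:Mul1,r1:8,r2:Add1,r3:7
c3: issue MUL r1<-Mul2 | r0:Mul1,r1:Mul2,r2:Add1,r3:7
c4: CDB Add1=13; issue SUB r0<-Add1 | r0:Add1,r1:Mul2,r2:13,r3:7
c5: issue SUB r1<-Add2 | r0:Add1,r1:Add2,r2:13,r3:7
c6: stall | r0:Add1,r1:Add2,r2:13,r3:7
c7: stall | r0:Add1,r1:Add2,r2:13,r3:7
c8: CDB Add2=6; issue ADD r1<-Add2 | r0:Add1,r1:Add2,r2:13,r3:7
c9: CDB Mul1=104 | r0:Add1,r1:Add2,r2:13,r3:7

STATUS = TAG Add2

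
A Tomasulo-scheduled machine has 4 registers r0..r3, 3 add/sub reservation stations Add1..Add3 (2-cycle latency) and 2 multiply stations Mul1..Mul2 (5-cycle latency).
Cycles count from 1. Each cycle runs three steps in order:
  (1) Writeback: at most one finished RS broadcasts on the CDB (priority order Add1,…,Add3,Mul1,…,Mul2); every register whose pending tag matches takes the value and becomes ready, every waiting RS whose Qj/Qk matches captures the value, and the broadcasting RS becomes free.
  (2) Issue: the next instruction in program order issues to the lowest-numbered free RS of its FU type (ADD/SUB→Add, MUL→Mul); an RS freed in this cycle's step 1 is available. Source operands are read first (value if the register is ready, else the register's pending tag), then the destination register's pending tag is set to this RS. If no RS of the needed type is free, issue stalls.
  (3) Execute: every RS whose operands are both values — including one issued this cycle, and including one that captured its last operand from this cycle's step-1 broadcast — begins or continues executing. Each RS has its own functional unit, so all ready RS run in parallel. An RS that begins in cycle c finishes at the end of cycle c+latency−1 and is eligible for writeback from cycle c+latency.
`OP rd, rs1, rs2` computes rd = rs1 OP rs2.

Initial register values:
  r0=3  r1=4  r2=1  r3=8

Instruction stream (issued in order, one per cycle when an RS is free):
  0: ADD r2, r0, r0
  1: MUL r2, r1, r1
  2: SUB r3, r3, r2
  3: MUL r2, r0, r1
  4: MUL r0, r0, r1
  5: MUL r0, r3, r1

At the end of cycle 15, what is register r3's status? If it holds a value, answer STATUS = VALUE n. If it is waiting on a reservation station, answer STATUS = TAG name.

cycle 1: issue ADD r2<-Add1 // r0:3,r1:4,r2:Add1,r3:8
cycle 2: issue MUL r2<-Mul1 // r0:3,r1:4,r2:Mul1,r3:8
cycle 3: CDB Add1=6; issue SUB r3<-Add1 // r0:3,r1:4,r2:Mul1,r3:Add1
cycle 4: issue MUL r2<-Mul2 // r0:3,r1:4,r2:Mul2,r3:Add1
cycle 5: stall // r0:3,r1:4,r2:Mul2,r3:Add1
cycle 6: stall // r0:3,r1:4,r2:Mul2,r3:Add1
cycle 7: CDB Mul1=16; issue MUL r0<-Mul1 // r0:Mul1,r1:4,r2:Mul2,r3:Add1
cycle 8: stall // r0:Mul1,r1:4,r2:Mul2,r3:Add1
cycle 9: CDB Add1=-8; stall // r0:Mul1,r1:4,r2:Mul2,r3:-8
cycle 10: CDB Mul2=12; issue MUL r0<-Mul2 // r0:Mul2,r1:4,r2:12,r3:-8
cycle 11: - // r0:Mul2,r1:4,r2:12,r3:-8
cycle 12: CDB Mul1=12 // r0:Mul2,r1:4,r2:12,r3:-8
cycle 13: - // r0:Mul2,r1:4,r2:12,r3:-8
cycle 14: - // r0:Mul2,r1:4,r2:12,r3:-8
cycle 15: CDB Mul2=-32 // r0:-32,r1:4,r2:12,r3:-8

STATUS = VALUE -8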